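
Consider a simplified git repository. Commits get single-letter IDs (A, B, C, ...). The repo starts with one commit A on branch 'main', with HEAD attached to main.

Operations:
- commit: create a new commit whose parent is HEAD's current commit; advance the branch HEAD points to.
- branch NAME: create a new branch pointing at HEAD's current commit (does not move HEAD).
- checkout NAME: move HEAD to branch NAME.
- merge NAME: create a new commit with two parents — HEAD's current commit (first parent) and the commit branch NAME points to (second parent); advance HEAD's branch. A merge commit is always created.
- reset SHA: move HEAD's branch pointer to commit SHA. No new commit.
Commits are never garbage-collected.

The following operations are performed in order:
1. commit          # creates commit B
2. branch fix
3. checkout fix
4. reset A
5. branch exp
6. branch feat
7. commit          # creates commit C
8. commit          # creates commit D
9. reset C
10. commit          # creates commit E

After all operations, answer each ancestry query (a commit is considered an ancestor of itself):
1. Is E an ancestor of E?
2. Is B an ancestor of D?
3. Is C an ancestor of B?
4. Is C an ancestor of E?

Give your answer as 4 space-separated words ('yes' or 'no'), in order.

After op 1 (commit): HEAD=main@B [main=B]
After op 2 (branch): HEAD=main@B [fix=B main=B]
After op 3 (checkout): HEAD=fix@B [fix=B main=B]
After op 4 (reset): HEAD=fix@A [fix=A main=B]
After op 5 (branch): HEAD=fix@A [exp=A fix=A main=B]
After op 6 (branch): HEAD=fix@A [exp=A feat=A fix=A main=B]
After op 7 (commit): HEAD=fix@C [exp=A feat=A fix=C main=B]
After op 8 (commit): HEAD=fix@D [exp=A feat=A fix=D main=B]
After op 9 (reset): HEAD=fix@C [exp=A feat=A fix=C main=B]
After op 10 (commit): HEAD=fix@E [exp=A feat=A fix=E main=B]
ancestors(E) = {A,C,E}; E in? yes
ancestors(D) = {A,C,D}; B in? no
ancestors(B) = {A,B}; C in? no
ancestors(E) = {A,C,E}; C in? yes

Answer: yes no no yes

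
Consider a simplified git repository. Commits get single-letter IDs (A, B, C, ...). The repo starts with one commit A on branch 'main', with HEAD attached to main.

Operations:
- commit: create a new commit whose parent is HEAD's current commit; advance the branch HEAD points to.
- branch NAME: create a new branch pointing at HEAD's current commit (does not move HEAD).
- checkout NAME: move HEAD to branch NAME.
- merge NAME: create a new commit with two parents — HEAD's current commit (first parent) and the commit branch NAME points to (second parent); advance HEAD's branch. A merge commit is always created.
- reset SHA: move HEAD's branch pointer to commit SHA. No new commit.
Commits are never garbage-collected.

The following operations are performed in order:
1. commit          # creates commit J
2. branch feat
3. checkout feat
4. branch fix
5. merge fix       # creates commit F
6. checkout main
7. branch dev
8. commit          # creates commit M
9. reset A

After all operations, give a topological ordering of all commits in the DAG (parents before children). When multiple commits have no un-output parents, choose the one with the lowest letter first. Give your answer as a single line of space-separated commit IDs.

Answer: A J F M

Derivation:
After op 1 (commit): HEAD=main@J [main=J]
After op 2 (branch): HEAD=main@J [feat=J main=J]
After op 3 (checkout): HEAD=feat@J [feat=J main=J]
After op 4 (branch): HEAD=feat@J [feat=J fix=J main=J]
After op 5 (merge): HEAD=feat@F [feat=F fix=J main=J]
After op 6 (checkout): HEAD=main@J [feat=F fix=J main=J]
After op 7 (branch): HEAD=main@J [dev=J feat=F fix=J main=J]
After op 8 (commit): HEAD=main@M [dev=J feat=F fix=J main=M]
After op 9 (reset): HEAD=main@A [dev=J feat=F fix=J main=A]
commit A: parents=[]
commit F: parents=['J', 'J']
commit J: parents=['A']
commit M: parents=['J']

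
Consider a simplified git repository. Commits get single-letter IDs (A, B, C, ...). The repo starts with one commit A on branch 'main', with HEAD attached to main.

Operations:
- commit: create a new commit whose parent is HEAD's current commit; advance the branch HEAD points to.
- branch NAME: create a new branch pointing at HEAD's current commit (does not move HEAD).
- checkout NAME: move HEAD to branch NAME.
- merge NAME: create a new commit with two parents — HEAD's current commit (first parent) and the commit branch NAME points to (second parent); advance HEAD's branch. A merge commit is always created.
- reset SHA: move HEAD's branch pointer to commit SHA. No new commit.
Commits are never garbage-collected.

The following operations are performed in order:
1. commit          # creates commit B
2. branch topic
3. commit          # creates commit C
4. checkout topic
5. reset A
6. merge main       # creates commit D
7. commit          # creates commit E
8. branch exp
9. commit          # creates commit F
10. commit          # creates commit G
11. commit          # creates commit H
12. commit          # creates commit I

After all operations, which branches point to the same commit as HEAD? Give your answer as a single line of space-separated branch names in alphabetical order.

Answer: topic

Derivation:
After op 1 (commit): HEAD=main@B [main=B]
After op 2 (branch): HEAD=main@B [main=B topic=B]
After op 3 (commit): HEAD=main@C [main=C topic=B]
After op 4 (checkout): HEAD=topic@B [main=C topic=B]
After op 5 (reset): HEAD=topic@A [main=C topic=A]
After op 6 (merge): HEAD=topic@D [main=C topic=D]
After op 7 (commit): HEAD=topic@E [main=C topic=E]
After op 8 (branch): HEAD=topic@E [exp=E main=C topic=E]
After op 9 (commit): HEAD=topic@F [exp=E main=C topic=F]
After op 10 (commit): HEAD=topic@G [exp=E main=C topic=G]
After op 11 (commit): HEAD=topic@H [exp=E main=C topic=H]
After op 12 (commit): HEAD=topic@I [exp=E main=C topic=I]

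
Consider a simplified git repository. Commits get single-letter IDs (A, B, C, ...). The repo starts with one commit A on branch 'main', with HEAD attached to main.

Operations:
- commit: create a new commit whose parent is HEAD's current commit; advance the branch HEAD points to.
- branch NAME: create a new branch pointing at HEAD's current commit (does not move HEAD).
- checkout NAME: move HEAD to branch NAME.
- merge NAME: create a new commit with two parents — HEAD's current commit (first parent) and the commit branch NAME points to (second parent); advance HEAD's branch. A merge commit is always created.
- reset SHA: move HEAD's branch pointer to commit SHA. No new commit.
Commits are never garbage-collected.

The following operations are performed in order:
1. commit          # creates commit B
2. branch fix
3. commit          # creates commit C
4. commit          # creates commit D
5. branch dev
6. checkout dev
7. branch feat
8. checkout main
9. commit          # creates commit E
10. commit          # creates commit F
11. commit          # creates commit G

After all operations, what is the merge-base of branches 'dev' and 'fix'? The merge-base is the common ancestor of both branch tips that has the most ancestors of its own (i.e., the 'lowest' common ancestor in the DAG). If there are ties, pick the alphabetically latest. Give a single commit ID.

Answer: B

Derivation:
After op 1 (commit): HEAD=main@B [main=B]
After op 2 (branch): HEAD=main@B [fix=B main=B]
After op 3 (commit): HEAD=main@C [fix=B main=C]
After op 4 (commit): HEAD=main@D [fix=B main=D]
After op 5 (branch): HEAD=main@D [dev=D fix=B main=D]
After op 6 (checkout): HEAD=dev@D [dev=D fix=B main=D]
After op 7 (branch): HEAD=dev@D [dev=D feat=D fix=B main=D]
After op 8 (checkout): HEAD=main@D [dev=D feat=D fix=B main=D]
After op 9 (commit): HEAD=main@E [dev=D feat=D fix=B main=E]
After op 10 (commit): HEAD=main@F [dev=D feat=D fix=B main=F]
After op 11 (commit): HEAD=main@G [dev=D feat=D fix=B main=G]
ancestors(dev=D): ['A', 'B', 'C', 'D']
ancestors(fix=B): ['A', 'B']
common: ['A', 'B']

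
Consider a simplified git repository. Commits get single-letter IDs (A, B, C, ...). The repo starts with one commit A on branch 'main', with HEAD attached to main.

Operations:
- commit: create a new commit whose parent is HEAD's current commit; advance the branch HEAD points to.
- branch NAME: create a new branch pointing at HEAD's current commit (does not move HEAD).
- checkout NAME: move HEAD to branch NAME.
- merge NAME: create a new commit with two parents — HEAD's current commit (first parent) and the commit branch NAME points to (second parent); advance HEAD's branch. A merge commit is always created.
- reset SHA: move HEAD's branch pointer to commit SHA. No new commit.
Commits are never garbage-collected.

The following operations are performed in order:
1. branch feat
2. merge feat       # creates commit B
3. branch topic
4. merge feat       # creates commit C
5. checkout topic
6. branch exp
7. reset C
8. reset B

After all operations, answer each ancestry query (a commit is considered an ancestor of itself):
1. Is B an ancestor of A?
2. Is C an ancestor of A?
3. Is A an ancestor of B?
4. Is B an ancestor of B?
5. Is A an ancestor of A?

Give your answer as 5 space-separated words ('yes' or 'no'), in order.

Answer: no no yes yes yes

Derivation:
After op 1 (branch): HEAD=main@A [feat=A main=A]
After op 2 (merge): HEAD=main@B [feat=A main=B]
After op 3 (branch): HEAD=main@B [feat=A main=B topic=B]
After op 4 (merge): HEAD=main@C [feat=A main=C topic=B]
After op 5 (checkout): HEAD=topic@B [feat=A main=C topic=B]
After op 6 (branch): HEAD=topic@B [exp=B feat=A main=C topic=B]
After op 7 (reset): HEAD=topic@C [exp=B feat=A main=C topic=C]
After op 8 (reset): HEAD=topic@B [exp=B feat=A main=C topic=B]
ancestors(A) = {A}; B in? no
ancestors(A) = {A}; C in? no
ancestors(B) = {A,B}; A in? yes
ancestors(B) = {A,B}; B in? yes
ancestors(A) = {A}; A in? yes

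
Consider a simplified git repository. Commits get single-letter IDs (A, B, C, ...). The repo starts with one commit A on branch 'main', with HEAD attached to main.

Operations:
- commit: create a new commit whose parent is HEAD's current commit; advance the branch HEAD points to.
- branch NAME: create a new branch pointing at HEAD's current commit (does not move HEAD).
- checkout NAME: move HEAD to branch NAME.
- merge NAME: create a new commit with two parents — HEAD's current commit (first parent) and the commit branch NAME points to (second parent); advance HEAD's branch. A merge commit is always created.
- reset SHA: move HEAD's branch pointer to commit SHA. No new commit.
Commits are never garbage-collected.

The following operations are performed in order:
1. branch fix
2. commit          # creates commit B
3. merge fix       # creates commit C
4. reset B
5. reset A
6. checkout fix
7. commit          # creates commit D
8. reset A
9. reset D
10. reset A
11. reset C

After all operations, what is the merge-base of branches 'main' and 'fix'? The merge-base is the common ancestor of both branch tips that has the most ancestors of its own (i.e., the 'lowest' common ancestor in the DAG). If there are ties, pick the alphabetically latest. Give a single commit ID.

Answer: A

Derivation:
After op 1 (branch): HEAD=main@A [fix=A main=A]
After op 2 (commit): HEAD=main@B [fix=A main=B]
After op 3 (merge): HEAD=main@C [fix=A main=C]
After op 4 (reset): HEAD=main@B [fix=A main=B]
After op 5 (reset): HEAD=main@A [fix=A main=A]
After op 6 (checkout): HEAD=fix@A [fix=A main=A]
After op 7 (commit): HEAD=fix@D [fix=D main=A]
After op 8 (reset): HEAD=fix@A [fix=A main=A]
After op 9 (reset): HEAD=fix@D [fix=D main=A]
After op 10 (reset): HEAD=fix@A [fix=A main=A]
After op 11 (reset): HEAD=fix@C [fix=C main=A]
ancestors(main=A): ['A']
ancestors(fix=C): ['A', 'B', 'C']
common: ['A']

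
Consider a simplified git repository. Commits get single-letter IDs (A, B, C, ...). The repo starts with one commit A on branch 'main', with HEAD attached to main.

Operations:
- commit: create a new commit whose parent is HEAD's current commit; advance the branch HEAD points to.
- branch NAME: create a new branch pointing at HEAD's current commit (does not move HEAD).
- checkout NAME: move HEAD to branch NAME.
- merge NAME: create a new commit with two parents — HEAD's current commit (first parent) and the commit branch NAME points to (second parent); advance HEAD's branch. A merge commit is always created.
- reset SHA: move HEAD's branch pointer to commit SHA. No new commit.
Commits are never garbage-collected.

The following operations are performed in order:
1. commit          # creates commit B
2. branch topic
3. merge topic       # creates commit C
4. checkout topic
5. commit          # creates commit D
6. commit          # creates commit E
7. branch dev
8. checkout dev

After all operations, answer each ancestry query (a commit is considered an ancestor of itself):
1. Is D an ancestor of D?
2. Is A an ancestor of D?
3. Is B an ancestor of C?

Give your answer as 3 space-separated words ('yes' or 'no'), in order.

Answer: yes yes yes

Derivation:
After op 1 (commit): HEAD=main@B [main=B]
After op 2 (branch): HEAD=main@B [main=B topic=B]
After op 3 (merge): HEAD=main@C [main=C topic=B]
After op 4 (checkout): HEAD=topic@B [main=C topic=B]
After op 5 (commit): HEAD=topic@D [main=C topic=D]
After op 6 (commit): HEAD=topic@E [main=C topic=E]
After op 7 (branch): HEAD=topic@E [dev=E main=C topic=E]
After op 8 (checkout): HEAD=dev@E [dev=E main=C topic=E]
ancestors(D) = {A,B,D}; D in? yes
ancestors(D) = {A,B,D}; A in? yes
ancestors(C) = {A,B,C}; B in? yes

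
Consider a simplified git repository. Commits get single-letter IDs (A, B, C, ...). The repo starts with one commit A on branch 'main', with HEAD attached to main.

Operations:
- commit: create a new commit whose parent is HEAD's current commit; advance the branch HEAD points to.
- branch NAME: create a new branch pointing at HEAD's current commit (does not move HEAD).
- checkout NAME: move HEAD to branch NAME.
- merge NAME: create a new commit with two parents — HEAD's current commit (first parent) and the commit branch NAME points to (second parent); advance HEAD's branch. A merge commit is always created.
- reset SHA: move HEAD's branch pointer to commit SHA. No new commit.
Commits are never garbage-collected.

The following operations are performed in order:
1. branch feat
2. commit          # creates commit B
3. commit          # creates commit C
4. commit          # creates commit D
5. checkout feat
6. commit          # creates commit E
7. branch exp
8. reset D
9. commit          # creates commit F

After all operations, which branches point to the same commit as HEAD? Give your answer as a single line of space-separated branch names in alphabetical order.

Answer: feat

Derivation:
After op 1 (branch): HEAD=main@A [feat=A main=A]
After op 2 (commit): HEAD=main@B [feat=A main=B]
After op 3 (commit): HEAD=main@C [feat=A main=C]
After op 4 (commit): HEAD=main@D [feat=A main=D]
After op 5 (checkout): HEAD=feat@A [feat=A main=D]
After op 6 (commit): HEAD=feat@E [feat=E main=D]
After op 7 (branch): HEAD=feat@E [exp=E feat=E main=D]
After op 8 (reset): HEAD=feat@D [exp=E feat=D main=D]
After op 9 (commit): HEAD=feat@F [exp=E feat=F main=D]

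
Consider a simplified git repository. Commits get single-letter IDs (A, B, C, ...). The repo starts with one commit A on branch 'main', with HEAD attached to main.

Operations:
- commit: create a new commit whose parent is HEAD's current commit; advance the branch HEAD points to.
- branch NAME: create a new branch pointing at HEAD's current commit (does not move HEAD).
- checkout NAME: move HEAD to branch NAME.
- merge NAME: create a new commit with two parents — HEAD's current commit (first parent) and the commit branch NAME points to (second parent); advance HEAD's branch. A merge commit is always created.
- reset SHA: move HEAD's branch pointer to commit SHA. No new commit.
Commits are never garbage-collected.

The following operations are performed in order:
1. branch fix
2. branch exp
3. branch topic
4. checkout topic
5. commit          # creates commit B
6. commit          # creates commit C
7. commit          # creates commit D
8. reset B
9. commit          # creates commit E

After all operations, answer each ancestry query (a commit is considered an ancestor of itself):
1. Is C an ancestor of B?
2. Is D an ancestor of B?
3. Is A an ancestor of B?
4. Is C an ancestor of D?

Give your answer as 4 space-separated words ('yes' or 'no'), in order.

After op 1 (branch): HEAD=main@A [fix=A main=A]
After op 2 (branch): HEAD=main@A [exp=A fix=A main=A]
After op 3 (branch): HEAD=main@A [exp=A fix=A main=A topic=A]
After op 4 (checkout): HEAD=topic@A [exp=A fix=A main=A topic=A]
After op 5 (commit): HEAD=topic@B [exp=A fix=A main=A topic=B]
After op 6 (commit): HEAD=topic@C [exp=A fix=A main=A topic=C]
After op 7 (commit): HEAD=topic@D [exp=A fix=A main=A topic=D]
After op 8 (reset): HEAD=topic@B [exp=A fix=A main=A topic=B]
After op 9 (commit): HEAD=topic@E [exp=A fix=A main=A topic=E]
ancestors(B) = {A,B}; C in? no
ancestors(B) = {A,B}; D in? no
ancestors(B) = {A,B}; A in? yes
ancestors(D) = {A,B,C,D}; C in? yes

Answer: no no yes yes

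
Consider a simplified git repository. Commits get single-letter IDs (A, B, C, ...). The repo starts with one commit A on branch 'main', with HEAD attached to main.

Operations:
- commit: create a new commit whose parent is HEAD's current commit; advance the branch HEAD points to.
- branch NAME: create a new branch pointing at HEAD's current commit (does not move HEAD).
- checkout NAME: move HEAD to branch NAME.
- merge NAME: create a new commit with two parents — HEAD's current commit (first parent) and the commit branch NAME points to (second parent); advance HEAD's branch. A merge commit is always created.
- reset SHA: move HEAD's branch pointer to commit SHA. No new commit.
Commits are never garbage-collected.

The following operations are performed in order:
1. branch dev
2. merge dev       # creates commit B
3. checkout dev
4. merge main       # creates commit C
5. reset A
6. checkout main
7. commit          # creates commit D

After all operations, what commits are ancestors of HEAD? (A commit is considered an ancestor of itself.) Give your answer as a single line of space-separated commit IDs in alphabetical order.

Answer: A B D

Derivation:
After op 1 (branch): HEAD=main@A [dev=A main=A]
After op 2 (merge): HEAD=main@B [dev=A main=B]
After op 3 (checkout): HEAD=dev@A [dev=A main=B]
After op 4 (merge): HEAD=dev@C [dev=C main=B]
After op 5 (reset): HEAD=dev@A [dev=A main=B]
After op 6 (checkout): HEAD=main@B [dev=A main=B]
After op 7 (commit): HEAD=main@D [dev=A main=D]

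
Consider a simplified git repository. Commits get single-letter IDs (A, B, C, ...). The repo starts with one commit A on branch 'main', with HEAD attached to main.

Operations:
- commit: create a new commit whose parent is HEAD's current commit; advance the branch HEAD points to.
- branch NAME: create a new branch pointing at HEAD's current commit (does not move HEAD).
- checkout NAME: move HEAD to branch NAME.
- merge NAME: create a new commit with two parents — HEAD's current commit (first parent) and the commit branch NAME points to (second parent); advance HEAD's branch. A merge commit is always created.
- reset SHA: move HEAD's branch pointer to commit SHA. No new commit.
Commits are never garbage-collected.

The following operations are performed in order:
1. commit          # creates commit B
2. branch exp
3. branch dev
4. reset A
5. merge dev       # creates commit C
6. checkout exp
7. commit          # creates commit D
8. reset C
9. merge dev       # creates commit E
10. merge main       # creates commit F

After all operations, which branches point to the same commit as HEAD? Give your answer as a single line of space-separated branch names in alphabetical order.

After op 1 (commit): HEAD=main@B [main=B]
After op 2 (branch): HEAD=main@B [exp=B main=B]
After op 3 (branch): HEAD=main@B [dev=B exp=B main=B]
After op 4 (reset): HEAD=main@A [dev=B exp=B main=A]
After op 5 (merge): HEAD=main@C [dev=B exp=B main=C]
After op 6 (checkout): HEAD=exp@B [dev=B exp=B main=C]
After op 7 (commit): HEAD=exp@D [dev=B exp=D main=C]
After op 8 (reset): HEAD=exp@C [dev=B exp=C main=C]
After op 9 (merge): HEAD=exp@E [dev=B exp=E main=C]
After op 10 (merge): HEAD=exp@F [dev=B exp=F main=C]

Answer: exp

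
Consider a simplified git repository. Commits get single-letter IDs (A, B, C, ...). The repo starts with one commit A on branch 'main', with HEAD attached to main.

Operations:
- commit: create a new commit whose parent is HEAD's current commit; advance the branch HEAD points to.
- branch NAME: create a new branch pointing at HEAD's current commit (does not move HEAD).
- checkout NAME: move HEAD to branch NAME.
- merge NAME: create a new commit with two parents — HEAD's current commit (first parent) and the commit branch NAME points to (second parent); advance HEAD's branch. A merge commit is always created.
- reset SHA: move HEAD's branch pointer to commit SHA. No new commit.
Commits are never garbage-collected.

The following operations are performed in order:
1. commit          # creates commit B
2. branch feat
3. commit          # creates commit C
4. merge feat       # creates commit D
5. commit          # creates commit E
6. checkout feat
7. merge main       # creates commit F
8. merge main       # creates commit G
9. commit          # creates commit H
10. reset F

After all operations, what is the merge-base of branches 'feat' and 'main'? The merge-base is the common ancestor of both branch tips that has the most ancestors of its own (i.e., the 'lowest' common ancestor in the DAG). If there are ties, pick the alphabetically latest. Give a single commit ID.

After op 1 (commit): HEAD=main@B [main=B]
After op 2 (branch): HEAD=main@B [feat=B main=B]
After op 3 (commit): HEAD=main@C [feat=B main=C]
After op 4 (merge): HEAD=main@D [feat=B main=D]
After op 5 (commit): HEAD=main@E [feat=B main=E]
After op 6 (checkout): HEAD=feat@B [feat=B main=E]
After op 7 (merge): HEAD=feat@F [feat=F main=E]
After op 8 (merge): HEAD=feat@G [feat=G main=E]
After op 9 (commit): HEAD=feat@H [feat=H main=E]
After op 10 (reset): HEAD=feat@F [feat=F main=E]
ancestors(feat=F): ['A', 'B', 'C', 'D', 'E', 'F']
ancestors(main=E): ['A', 'B', 'C', 'D', 'E']
common: ['A', 'B', 'C', 'D', 'E']

Answer: E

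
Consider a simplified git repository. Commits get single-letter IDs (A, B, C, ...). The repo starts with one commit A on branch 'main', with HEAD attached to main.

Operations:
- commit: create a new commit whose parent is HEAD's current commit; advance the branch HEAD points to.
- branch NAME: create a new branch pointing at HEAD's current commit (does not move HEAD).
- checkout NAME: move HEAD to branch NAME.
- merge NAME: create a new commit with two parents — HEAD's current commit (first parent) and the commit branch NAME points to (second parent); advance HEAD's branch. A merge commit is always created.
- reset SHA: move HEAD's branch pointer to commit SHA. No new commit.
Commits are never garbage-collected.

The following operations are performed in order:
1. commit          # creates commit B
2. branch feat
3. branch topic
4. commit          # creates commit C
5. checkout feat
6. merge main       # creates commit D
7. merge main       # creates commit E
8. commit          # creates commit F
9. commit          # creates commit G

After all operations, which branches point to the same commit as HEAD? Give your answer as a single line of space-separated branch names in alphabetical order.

After op 1 (commit): HEAD=main@B [main=B]
After op 2 (branch): HEAD=main@B [feat=B main=B]
After op 3 (branch): HEAD=main@B [feat=B main=B topic=B]
After op 4 (commit): HEAD=main@C [feat=B main=C topic=B]
After op 5 (checkout): HEAD=feat@B [feat=B main=C topic=B]
After op 6 (merge): HEAD=feat@D [feat=D main=C topic=B]
After op 7 (merge): HEAD=feat@E [feat=E main=C topic=B]
After op 8 (commit): HEAD=feat@F [feat=F main=C topic=B]
After op 9 (commit): HEAD=feat@G [feat=G main=C topic=B]

Answer: feat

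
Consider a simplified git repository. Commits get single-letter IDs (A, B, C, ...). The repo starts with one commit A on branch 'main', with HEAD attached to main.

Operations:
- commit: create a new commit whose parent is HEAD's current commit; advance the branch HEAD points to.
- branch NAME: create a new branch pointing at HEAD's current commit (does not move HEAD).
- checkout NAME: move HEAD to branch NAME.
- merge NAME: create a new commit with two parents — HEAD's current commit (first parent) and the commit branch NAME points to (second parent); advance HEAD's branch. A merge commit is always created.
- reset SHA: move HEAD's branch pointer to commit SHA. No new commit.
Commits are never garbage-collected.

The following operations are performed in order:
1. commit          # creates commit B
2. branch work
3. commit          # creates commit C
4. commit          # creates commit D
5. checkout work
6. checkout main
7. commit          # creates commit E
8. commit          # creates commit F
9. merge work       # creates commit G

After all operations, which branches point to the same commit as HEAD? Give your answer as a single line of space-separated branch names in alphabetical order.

Answer: main

Derivation:
After op 1 (commit): HEAD=main@B [main=B]
After op 2 (branch): HEAD=main@B [main=B work=B]
After op 3 (commit): HEAD=main@C [main=C work=B]
After op 4 (commit): HEAD=main@D [main=D work=B]
After op 5 (checkout): HEAD=work@B [main=D work=B]
After op 6 (checkout): HEAD=main@D [main=D work=B]
After op 7 (commit): HEAD=main@E [main=E work=B]
After op 8 (commit): HEAD=main@F [main=F work=B]
After op 9 (merge): HEAD=main@G [main=G work=B]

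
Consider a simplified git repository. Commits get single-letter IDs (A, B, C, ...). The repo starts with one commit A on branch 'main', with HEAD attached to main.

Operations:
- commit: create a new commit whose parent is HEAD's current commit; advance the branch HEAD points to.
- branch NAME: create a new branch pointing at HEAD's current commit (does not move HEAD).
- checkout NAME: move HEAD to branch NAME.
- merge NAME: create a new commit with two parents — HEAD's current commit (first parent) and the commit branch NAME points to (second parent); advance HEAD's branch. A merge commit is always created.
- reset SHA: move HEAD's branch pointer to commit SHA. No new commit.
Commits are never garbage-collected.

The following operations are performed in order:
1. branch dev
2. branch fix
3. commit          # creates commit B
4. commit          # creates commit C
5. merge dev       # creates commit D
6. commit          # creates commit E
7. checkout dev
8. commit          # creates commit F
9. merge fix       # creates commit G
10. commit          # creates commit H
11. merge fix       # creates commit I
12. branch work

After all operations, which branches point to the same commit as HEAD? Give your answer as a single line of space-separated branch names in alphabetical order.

Answer: dev work

Derivation:
After op 1 (branch): HEAD=main@A [dev=A main=A]
After op 2 (branch): HEAD=main@A [dev=A fix=A main=A]
After op 3 (commit): HEAD=main@B [dev=A fix=A main=B]
After op 4 (commit): HEAD=main@C [dev=A fix=A main=C]
After op 5 (merge): HEAD=main@D [dev=A fix=A main=D]
After op 6 (commit): HEAD=main@E [dev=A fix=A main=E]
After op 7 (checkout): HEAD=dev@A [dev=A fix=A main=E]
After op 8 (commit): HEAD=dev@F [dev=F fix=A main=E]
After op 9 (merge): HEAD=dev@G [dev=G fix=A main=E]
After op 10 (commit): HEAD=dev@H [dev=H fix=A main=E]
After op 11 (merge): HEAD=dev@I [dev=I fix=A main=E]
After op 12 (branch): HEAD=dev@I [dev=I fix=A main=E work=I]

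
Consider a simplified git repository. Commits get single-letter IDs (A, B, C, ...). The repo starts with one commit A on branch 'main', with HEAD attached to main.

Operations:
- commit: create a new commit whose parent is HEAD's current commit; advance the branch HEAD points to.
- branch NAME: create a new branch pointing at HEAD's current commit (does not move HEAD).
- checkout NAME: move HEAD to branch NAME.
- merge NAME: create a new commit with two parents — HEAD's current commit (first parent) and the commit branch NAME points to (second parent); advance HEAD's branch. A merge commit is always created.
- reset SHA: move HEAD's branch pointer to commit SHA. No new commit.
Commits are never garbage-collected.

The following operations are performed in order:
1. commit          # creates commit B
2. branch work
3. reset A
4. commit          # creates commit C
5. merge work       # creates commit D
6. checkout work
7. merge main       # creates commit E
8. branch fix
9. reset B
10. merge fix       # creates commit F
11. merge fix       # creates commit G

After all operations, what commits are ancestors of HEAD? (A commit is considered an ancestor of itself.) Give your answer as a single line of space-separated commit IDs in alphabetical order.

After op 1 (commit): HEAD=main@B [main=B]
After op 2 (branch): HEAD=main@B [main=B work=B]
After op 3 (reset): HEAD=main@A [main=A work=B]
After op 4 (commit): HEAD=main@C [main=C work=B]
After op 5 (merge): HEAD=main@D [main=D work=B]
After op 6 (checkout): HEAD=work@B [main=D work=B]
After op 7 (merge): HEAD=work@E [main=D work=E]
After op 8 (branch): HEAD=work@E [fix=E main=D work=E]
After op 9 (reset): HEAD=work@B [fix=E main=D work=B]
After op 10 (merge): HEAD=work@F [fix=E main=D work=F]
After op 11 (merge): HEAD=work@G [fix=E main=D work=G]

Answer: A B C D E F G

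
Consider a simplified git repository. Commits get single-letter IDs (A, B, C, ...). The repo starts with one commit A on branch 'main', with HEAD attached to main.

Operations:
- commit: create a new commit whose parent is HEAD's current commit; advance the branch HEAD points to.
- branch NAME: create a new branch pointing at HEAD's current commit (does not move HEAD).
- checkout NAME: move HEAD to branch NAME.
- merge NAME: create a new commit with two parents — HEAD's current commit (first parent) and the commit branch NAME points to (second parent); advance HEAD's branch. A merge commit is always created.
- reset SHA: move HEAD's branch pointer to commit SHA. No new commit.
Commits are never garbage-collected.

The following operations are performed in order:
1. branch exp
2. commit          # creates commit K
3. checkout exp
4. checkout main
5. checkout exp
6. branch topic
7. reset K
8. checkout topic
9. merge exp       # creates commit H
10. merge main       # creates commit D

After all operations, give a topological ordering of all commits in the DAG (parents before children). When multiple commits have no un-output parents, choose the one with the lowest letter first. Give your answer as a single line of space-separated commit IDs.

After op 1 (branch): HEAD=main@A [exp=A main=A]
After op 2 (commit): HEAD=main@K [exp=A main=K]
After op 3 (checkout): HEAD=exp@A [exp=A main=K]
After op 4 (checkout): HEAD=main@K [exp=A main=K]
After op 5 (checkout): HEAD=exp@A [exp=A main=K]
After op 6 (branch): HEAD=exp@A [exp=A main=K topic=A]
After op 7 (reset): HEAD=exp@K [exp=K main=K topic=A]
After op 8 (checkout): HEAD=topic@A [exp=K main=K topic=A]
After op 9 (merge): HEAD=topic@H [exp=K main=K topic=H]
After op 10 (merge): HEAD=topic@D [exp=K main=K topic=D]
commit A: parents=[]
commit D: parents=['H', 'K']
commit H: parents=['A', 'K']
commit K: parents=['A']

Answer: A K H D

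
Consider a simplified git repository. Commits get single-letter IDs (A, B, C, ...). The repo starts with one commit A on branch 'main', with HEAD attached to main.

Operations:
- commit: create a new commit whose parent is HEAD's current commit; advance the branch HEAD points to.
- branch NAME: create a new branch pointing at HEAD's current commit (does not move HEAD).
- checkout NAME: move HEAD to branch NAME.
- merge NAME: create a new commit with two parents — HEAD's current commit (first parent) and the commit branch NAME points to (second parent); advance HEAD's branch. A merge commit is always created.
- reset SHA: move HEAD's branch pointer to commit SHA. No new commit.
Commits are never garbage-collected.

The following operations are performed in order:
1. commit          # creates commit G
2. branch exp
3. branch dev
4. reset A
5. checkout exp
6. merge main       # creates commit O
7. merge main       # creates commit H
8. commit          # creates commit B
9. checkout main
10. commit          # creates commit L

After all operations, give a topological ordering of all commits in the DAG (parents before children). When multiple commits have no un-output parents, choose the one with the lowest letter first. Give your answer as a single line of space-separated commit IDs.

After op 1 (commit): HEAD=main@G [main=G]
After op 2 (branch): HEAD=main@G [exp=G main=G]
After op 3 (branch): HEAD=main@G [dev=G exp=G main=G]
After op 4 (reset): HEAD=main@A [dev=G exp=G main=A]
After op 5 (checkout): HEAD=exp@G [dev=G exp=G main=A]
After op 6 (merge): HEAD=exp@O [dev=G exp=O main=A]
After op 7 (merge): HEAD=exp@H [dev=G exp=H main=A]
After op 8 (commit): HEAD=exp@B [dev=G exp=B main=A]
After op 9 (checkout): HEAD=main@A [dev=G exp=B main=A]
After op 10 (commit): HEAD=main@L [dev=G exp=B main=L]
commit A: parents=[]
commit B: parents=['H']
commit G: parents=['A']
commit H: parents=['O', 'A']
commit L: parents=['A']
commit O: parents=['G', 'A']

Answer: A G L O H B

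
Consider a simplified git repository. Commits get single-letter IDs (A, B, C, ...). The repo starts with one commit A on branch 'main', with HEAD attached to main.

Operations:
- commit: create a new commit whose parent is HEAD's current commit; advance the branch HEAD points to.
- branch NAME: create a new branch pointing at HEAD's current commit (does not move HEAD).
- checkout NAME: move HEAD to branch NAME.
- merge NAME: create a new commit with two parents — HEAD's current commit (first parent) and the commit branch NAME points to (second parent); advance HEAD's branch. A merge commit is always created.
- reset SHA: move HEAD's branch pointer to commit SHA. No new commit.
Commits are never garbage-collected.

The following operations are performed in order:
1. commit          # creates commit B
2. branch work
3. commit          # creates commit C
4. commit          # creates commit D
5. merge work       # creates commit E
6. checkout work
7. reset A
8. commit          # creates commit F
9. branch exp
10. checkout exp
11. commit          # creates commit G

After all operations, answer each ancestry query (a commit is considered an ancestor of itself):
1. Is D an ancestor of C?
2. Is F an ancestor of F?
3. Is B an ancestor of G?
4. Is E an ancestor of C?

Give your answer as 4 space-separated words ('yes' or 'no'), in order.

After op 1 (commit): HEAD=main@B [main=B]
After op 2 (branch): HEAD=main@B [main=B work=B]
After op 3 (commit): HEAD=main@C [main=C work=B]
After op 4 (commit): HEAD=main@D [main=D work=B]
After op 5 (merge): HEAD=main@E [main=E work=B]
After op 6 (checkout): HEAD=work@B [main=E work=B]
After op 7 (reset): HEAD=work@A [main=E work=A]
After op 8 (commit): HEAD=work@F [main=E work=F]
After op 9 (branch): HEAD=work@F [exp=F main=E work=F]
After op 10 (checkout): HEAD=exp@F [exp=F main=E work=F]
After op 11 (commit): HEAD=exp@G [exp=G main=E work=F]
ancestors(C) = {A,B,C}; D in? no
ancestors(F) = {A,F}; F in? yes
ancestors(G) = {A,F,G}; B in? no
ancestors(C) = {A,B,C}; E in? no

Answer: no yes no no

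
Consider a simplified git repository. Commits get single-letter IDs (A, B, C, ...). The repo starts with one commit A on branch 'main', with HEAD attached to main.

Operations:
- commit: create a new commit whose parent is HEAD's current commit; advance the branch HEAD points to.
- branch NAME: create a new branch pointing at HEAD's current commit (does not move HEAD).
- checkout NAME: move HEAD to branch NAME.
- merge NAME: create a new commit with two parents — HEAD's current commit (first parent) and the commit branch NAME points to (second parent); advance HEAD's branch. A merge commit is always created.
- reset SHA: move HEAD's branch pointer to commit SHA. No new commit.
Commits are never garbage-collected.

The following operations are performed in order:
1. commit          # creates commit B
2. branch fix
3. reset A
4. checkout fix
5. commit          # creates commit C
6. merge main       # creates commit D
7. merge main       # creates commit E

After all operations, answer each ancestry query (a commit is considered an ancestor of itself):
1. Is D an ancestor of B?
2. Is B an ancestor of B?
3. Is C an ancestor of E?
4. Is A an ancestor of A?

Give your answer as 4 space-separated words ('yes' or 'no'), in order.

Answer: no yes yes yes

Derivation:
After op 1 (commit): HEAD=main@B [main=B]
After op 2 (branch): HEAD=main@B [fix=B main=B]
After op 3 (reset): HEAD=main@A [fix=B main=A]
After op 4 (checkout): HEAD=fix@B [fix=B main=A]
After op 5 (commit): HEAD=fix@C [fix=C main=A]
After op 6 (merge): HEAD=fix@D [fix=D main=A]
After op 7 (merge): HEAD=fix@E [fix=E main=A]
ancestors(B) = {A,B}; D in? no
ancestors(B) = {A,B}; B in? yes
ancestors(E) = {A,B,C,D,E}; C in? yes
ancestors(A) = {A}; A in? yes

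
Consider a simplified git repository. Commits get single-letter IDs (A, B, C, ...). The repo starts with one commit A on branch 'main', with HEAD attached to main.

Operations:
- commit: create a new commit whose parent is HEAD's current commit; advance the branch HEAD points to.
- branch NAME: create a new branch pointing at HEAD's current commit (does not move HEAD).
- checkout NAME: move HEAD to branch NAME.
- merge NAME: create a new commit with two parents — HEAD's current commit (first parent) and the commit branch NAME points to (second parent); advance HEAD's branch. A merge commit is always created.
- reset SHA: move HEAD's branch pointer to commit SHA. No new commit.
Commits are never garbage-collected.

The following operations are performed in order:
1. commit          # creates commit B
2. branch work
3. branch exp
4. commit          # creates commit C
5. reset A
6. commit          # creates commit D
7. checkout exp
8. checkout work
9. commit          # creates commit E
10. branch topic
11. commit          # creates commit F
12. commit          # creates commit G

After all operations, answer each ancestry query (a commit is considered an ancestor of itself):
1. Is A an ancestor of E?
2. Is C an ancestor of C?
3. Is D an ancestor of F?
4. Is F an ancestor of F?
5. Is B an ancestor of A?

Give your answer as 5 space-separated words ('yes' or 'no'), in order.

Answer: yes yes no yes no

Derivation:
After op 1 (commit): HEAD=main@B [main=B]
After op 2 (branch): HEAD=main@B [main=B work=B]
After op 3 (branch): HEAD=main@B [exp=B main=B work=B]
After op 4 (commit): HEAD=main@C [exp=B main=C work=B]
After op 5 (reset): HEAD=main@A [exp=B main=A work=B]
After op 6 (commit): HEAD=main@D [exp=B main=D work=B]
After op 7 (checkout): HEAD=exp@B [exp=B main=D work=B]
After op 8 (checkout): HEAD=work@B [exp=B main=D work=B]
After op 9 (commit): HEAD=work@E [exp=B main=D work=E]
After op 10 (branch): HEAD=work@E [exp=B main=D topic=E work=E]
After op 11 (commit): HEAD=work@F [exp=B main=D topic=E work=F]
After op 12 (commit): HEAD=work@G [exp=B main=D topic=E work=G]
ancestors(E) = {A,B,E}; A in? yes
ancestors(C) = {A,B,C}; C in? yes
ancestors(F) = {A,B,E,F}; D in? no
ancestors(F) = {A,B,E,F}; F in? yes
ancestors(A) = {A}; B in? no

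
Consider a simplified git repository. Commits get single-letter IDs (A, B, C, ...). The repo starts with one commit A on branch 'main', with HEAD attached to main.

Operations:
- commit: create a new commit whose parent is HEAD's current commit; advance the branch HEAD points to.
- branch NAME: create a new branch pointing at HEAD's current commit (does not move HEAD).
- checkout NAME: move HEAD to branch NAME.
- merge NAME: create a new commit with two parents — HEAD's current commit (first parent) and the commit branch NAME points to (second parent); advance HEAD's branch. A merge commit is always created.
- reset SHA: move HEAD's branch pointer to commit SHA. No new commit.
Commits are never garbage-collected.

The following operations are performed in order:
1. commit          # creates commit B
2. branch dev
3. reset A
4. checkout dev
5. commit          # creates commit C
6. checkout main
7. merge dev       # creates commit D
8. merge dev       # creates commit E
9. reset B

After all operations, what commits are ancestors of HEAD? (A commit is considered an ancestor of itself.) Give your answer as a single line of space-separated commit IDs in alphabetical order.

After op 1 (commit): HEAD=main@B [main=B]
After op 2 (branch): HEAD=main@B [dev=B main=B]
After op 3 (reset): HEAD=main@A [dev=B main=A]
After op 4 (checkout): HEAD=dev@B [dev=B main=A]
After op 5 (commit): HEAD=dev@C [dev=C main=A]
After op 6 (checkout): HEAD=main@A [dev=C main=A]
After op 7 (merge): HEAD=main@D [dev=C main=D]
After op 8 (merge): HEAD=main@E [dev=C main=E]
After op 9 (reset): HEAD=main@B [dev=C main=B]

Answer: A B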